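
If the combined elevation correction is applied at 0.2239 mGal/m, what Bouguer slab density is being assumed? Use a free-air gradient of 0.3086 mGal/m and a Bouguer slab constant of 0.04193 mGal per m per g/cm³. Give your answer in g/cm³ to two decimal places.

2.02

0.2239 = 0.3086 − 0.04193 × ρ
ρ = (0.3086 − 0.2239) / 0.04193 = 2.02 g/cm³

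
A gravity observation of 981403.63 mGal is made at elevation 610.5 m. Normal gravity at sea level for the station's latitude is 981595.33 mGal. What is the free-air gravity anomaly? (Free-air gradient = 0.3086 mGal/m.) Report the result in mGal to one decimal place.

Free-air correction = 0.3086 × 610.5 = 188.40 mGal
Free-air anomaly = 981403.63 − 981595.33 + (188.40) = -3.30 mGal

-3.3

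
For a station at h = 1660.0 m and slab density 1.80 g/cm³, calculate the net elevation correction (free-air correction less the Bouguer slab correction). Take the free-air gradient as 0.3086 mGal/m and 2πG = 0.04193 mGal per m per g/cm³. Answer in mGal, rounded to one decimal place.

387.0

Combined gradient = 0.3086 − 0.04193 × 1.80 = 0.2331260 mGal/m
Combined elevation correction = 0.2331260 × 1660.0 = 387.0 mGal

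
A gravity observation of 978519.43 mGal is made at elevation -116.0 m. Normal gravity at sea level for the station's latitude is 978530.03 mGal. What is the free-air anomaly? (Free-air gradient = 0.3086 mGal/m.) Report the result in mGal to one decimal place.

Free-air correction = 0.3086 × -116.0 = -35.80 mGal
Free-air anomaly = 978519.43 − 978530.03 + (-35.80) = -46.40 mGal

-46.4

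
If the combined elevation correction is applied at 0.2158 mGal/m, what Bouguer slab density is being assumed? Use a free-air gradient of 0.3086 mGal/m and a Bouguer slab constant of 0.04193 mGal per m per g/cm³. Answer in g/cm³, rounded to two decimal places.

2.21

0.2158 = 0.3086 − 0.04193 × ρ
ρ = (0.3086 − 0.2158) / 0.04193 = 2.21 g/cm³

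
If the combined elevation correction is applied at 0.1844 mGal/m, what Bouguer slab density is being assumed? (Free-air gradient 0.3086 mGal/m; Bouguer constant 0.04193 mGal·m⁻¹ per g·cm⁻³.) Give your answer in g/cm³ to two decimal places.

0.1844 = 0.3086 − 0.04193 × ρ
ρ = (0.3086 − 0.1844) / 0.04193 = 2.96 g/cm³

2.96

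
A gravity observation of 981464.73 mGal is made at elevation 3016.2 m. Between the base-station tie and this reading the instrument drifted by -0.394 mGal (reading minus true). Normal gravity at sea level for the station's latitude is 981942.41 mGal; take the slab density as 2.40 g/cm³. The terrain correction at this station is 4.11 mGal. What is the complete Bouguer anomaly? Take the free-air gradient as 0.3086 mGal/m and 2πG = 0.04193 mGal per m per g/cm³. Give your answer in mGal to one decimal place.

154.1

Drift-corrected reading = 981464.73 − (-0.394) = 981465.124 mGal
Free-air correction = 0.3086 × 3016.2 = 930.80 mGal
Free-air anomaly = 981465.124 − 981942.41 + (930.80) = 453.514 mGal
Bouguer slab correction = 0.04193 × 2.40 × 3016.2 = 303.53 mGal
Simple Bouguer anomaly = 453.514 − (303.53) = 149.984 mGal
Complete Bouguer anomaly = 149.984 + 4.11 = 154.094 mGal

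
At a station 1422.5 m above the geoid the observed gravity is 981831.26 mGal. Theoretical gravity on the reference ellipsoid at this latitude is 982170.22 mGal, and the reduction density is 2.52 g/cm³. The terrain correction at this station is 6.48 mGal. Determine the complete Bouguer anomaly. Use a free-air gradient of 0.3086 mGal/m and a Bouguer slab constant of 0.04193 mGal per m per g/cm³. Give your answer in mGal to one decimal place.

Free-air correction = 0.3086 × 1422.5 = 438.98 mGal
Free-air anomaly = 981831.26 − 982170.22 + (438.98) = 100.02 mGal
Bouguer slab correction = 0.04193 × 2.52 × 1422.5 = 150.31 mGal
Simple Bouguer anomaly = 100.02 − (150.31) = -50.29 mGal
Complete Bouguer anomaly = -50.29 + 6.48 = -43.81 mGal

-43.8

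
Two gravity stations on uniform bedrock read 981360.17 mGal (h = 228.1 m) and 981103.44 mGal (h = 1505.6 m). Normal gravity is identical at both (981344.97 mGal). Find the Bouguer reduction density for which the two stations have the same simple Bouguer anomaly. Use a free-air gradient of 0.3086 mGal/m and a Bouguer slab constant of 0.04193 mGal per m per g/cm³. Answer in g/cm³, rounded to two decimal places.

2.57

Δg_obs = 981103.44 − 981360.17 = -256.73 mGal over Δh = 1505.6 − 228.1 = 1277.5 m
Equal Bouguer anomalies ⇒ Δg_obs + (0.3086 − 0.04193ρ)·Δh = 0
0.3086 − 0.04193ρ = −Δg_obs/Δh = 0.20096
ρ = (0.3086 − 0.20096) / 0.04193 = 2.57 g/cm³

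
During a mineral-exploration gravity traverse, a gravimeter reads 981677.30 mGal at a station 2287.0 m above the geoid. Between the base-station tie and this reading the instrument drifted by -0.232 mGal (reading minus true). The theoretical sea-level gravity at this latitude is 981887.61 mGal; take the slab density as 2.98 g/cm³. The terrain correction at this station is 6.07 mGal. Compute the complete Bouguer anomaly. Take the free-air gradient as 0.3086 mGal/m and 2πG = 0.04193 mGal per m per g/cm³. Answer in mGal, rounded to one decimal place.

Drift-corrected reading = 981677.30 − (-0.232) = 981677.532 mGal
Free-air correction = 0.3086 × 2287.0 = 705.77 mGal
Free-air anomaly = 981677.532 − 981887.61 + (705.77) = 495.692 mGal
Bouguer slab correction = 0.04193 × 2.98 × 2287.0 = 285.76 mGal
Simple Bouguer anomaly = 495.692 − (285.76) = 209.932 mGal
Complete Bouguer anomaly = 209.932 + 6.07 = 216.002 mGal

216.0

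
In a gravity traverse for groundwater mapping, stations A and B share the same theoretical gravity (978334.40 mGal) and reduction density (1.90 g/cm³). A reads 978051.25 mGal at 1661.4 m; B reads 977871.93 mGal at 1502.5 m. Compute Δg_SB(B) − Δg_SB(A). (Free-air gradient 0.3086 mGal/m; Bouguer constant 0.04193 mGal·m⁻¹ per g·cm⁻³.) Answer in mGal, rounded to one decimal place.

Δg_SB(A) = 978051.25 − 978334.40 + 0.3086×1661.4 − 0.04193×1.90×1661.4 = 97.20 mGal
Δg_SB(B) = 977871.93 − 978334.40 + 0.3086×1502.5 − 0.04193×1.90×1502.5 = -118.50 mGal
Difference = -118.50 − (97.20) = -215.70 mGal

-215.7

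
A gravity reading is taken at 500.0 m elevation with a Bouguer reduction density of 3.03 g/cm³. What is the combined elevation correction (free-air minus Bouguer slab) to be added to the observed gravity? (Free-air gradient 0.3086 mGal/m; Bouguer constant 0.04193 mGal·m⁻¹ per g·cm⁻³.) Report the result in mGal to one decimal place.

Combined gradient = 0.3086 − 0.04193 × 3.03 = 0.1815521 mGal/m
Combined elevation correction = 0.1815521 × 500.0 = 90.8 mGal

90.8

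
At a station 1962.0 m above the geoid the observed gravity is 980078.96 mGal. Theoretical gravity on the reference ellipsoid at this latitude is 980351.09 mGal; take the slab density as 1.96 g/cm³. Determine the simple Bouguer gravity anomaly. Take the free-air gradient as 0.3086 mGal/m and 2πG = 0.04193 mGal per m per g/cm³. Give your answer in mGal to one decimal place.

172.1

Free-air correction = 0.3086 × 1962.0 = 605.47 mGal
Free-air anomaly = 980078.96 − 980351.09 + (605.47) = 333.34 mGal
Bouguer slab correction = 0.04193 × 1.96 × 1962.0 = 161.24 mGal
Simple Bouguer anomaly = 333.34 − (161.24) = 172.10 mGal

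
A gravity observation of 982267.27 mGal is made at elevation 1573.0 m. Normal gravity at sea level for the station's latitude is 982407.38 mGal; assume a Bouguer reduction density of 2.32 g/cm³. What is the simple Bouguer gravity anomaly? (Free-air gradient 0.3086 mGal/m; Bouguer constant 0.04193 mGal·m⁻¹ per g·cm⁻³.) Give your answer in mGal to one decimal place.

192.3

Free-air correction = 0.3086 × 1573.0 = 485.43 mGal
Free-air anomaly = 982267.27 − 982407.38 + (485.43) = 345.32 mGal
Bouguer slab correction = 0.04193 × 2.32 × 1573.0 = 153.02 mGal
Simple Bouguer anomaly = 345.32 − (153.02) = 192.30 mGal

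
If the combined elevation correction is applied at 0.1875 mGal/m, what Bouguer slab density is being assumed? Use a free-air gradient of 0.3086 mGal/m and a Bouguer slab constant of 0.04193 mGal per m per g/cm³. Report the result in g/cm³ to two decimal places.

0.1875 = 0.3086 − 0.04193 × ρ
ρ = (0.3086 − 0.1875) / 0.04193 = 2.89 g/cm³

2.89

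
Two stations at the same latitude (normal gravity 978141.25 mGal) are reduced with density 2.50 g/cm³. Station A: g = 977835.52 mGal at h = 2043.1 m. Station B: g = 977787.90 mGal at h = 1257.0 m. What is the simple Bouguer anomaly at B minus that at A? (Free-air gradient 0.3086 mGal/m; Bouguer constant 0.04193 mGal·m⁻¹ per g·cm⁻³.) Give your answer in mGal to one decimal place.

-207.8

Δg_SB(A) = 977835.52 − 978141.25 + 0.3086×2043.1 − 0.04193×2.50×2043.1 = 110.60 mGal
Δg_SB(B) = 977787.90 − 978141.25 + 0.3086×1257.0 − 0.04193×2.50×1257.0 = -97.20 mGal
Difference = -97.20 − (110.60) = -207.80 mGal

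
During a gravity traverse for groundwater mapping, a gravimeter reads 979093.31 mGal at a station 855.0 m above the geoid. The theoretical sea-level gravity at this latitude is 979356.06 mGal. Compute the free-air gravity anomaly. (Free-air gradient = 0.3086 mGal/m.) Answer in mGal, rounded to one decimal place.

1.1

Free-air correction = 0.3086 × 855.0 = 263.85 mGal
Free-air anomaly = 979093.31 − 979356.06 + (263.85) = 1.10 mGal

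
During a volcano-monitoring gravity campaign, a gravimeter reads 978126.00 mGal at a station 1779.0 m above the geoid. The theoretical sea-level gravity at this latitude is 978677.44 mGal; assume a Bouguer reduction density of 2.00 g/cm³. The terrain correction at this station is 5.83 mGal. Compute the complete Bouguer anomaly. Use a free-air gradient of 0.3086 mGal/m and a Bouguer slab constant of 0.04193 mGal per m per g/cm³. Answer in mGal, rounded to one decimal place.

Free-air correction = 0.3086 × 1779.0 = 549.00 mGal
Free-air anomaly = 978126.00 − 978677.44 + (549.00) = -2.44 mGal
Bouguer slab correction = 0.04193 × 2.00 × 1779.0 = 149.19 mGal
Simple Bouguer anomaly = -2.44 − (149.19) = -151.63 mGal
Complete Bouguer anomaly = -151.63 + 5.83 = -145.80 mGal

-145.8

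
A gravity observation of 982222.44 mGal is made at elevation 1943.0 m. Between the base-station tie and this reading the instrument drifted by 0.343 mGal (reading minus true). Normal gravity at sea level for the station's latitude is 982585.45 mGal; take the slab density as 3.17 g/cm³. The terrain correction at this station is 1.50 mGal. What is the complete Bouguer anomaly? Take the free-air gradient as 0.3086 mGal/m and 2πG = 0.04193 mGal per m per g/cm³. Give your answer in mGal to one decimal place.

-20.5

Drift-corrected reading = 982222.44 − (0.343) = 982222.097 mGal
Free-air correction = 0.3086 × 1943.0 = 599.61 mGal
Free-air anomaly = 982222.097 − 982585.45 + (599.61) = 236.257 mGal
Bouguer slab correction = 0.04193 × 3.17 × 1943.0 = 258.26 mGal
Simple Bouguer anomaly = 236.257 − (258.26) = -22.003 mGal
Complete Bouguer anomaly = -22.003 + 1.50 = -20.503 mGal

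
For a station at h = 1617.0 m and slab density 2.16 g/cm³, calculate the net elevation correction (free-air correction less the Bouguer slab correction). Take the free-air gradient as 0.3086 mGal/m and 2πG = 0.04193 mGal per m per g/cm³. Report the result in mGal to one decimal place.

352.6

Combined gradient = 0.3086 − 0.04193 × 2.16 = 0.2180312 mGal/m
Combined elevation correction = 0.2180312 × 1617.0 = 352.6 mGal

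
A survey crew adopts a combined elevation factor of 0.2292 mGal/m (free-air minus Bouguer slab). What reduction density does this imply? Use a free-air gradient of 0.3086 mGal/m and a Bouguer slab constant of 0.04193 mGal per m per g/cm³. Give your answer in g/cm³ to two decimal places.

1.89

0.2292 = 0.3086 − 0.04193 × ρ
ρ = (0.3086 − 0.2292) / 0.04193 = 1.89 g/cm³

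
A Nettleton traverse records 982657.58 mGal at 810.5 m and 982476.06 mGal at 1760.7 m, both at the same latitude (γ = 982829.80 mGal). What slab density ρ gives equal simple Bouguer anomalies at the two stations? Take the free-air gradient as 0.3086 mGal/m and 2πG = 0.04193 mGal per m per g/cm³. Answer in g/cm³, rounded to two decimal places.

Δg_obs = 982476.06 − 982657.58 = -181.52 mGal over Δh = 1760.7 − 810.5 = 950.2 m
Equal Bouguer anomalies ⇒ Δg_obs + (0.3086 − 0.04193ρ)·Δh = 0
0.3086 − 0.04193ρ = −Δg_obs/Δh = 0.19103
ρ = (0.3086 − 0.19103) / 0.04193 = 2.80 g/cm³

2.80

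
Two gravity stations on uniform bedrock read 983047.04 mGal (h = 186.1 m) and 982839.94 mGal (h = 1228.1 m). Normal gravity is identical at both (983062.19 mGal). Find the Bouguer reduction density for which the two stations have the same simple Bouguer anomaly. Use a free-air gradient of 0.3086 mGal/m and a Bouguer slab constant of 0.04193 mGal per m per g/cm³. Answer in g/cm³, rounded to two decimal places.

2.62

Δg_obs = 982839.94 − 983047.04 = -207.10 mGal over Δh = 1228.1 − 186.1 = 1042.0 m
Equal Bouguer anomalies ⇒ Δg_obs + (0.3086 − 0.04193ρ)·Δh = 0
0.3086 − 0.04193ρ = −Δg_obs/Δh = 0.19875
ρ = (0.3086 − 0.19875) / 0.04193 = 2.62 g/cm³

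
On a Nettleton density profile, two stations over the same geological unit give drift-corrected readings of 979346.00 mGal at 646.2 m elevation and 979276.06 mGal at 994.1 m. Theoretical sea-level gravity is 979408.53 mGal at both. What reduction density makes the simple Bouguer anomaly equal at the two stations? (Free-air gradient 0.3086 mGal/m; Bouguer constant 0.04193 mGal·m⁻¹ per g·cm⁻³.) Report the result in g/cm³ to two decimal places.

Δg_obs = 979276.06 − 979346.00 = -69.94 mGal over Δh = 994.1 − 646.2 = 347.9 m
Equal Bouguer anomalies ⇒ Δg_obs + (0.3086 − 0.04193ρ)·Δh = 0
0.3086 − 0.04193ρ = −Δg_obs/Δh = 0.20103
ρ = (0.3086 − 0.20103) / 0.04193 = 2.57 g/cm³

2.57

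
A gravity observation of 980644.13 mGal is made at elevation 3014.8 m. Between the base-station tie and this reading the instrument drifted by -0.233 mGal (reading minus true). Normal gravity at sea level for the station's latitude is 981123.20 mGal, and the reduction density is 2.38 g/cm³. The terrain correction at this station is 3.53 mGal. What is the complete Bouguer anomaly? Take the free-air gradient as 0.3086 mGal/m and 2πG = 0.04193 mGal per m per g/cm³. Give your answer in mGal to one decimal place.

Drift-corrected reading = 980644.13 − (-0.233) = 980644.363 mGal
Free-air correction = 0.3086 × 3014.8 = 930.37 mGal
Free-air anomaly = 980644.363 − 981123.20 + (930.37) = 451.533 mGal
Bouguer slab correction = 0.04193 × 2.38 × 3014.8 = 300.86 mGal
Simple Bouguer anomaly = 451.533 − (300.86) = 150.673 mGal
Complete Bouguer anomaly = 150.673 + 3.53 = 154.203 mGal

154.2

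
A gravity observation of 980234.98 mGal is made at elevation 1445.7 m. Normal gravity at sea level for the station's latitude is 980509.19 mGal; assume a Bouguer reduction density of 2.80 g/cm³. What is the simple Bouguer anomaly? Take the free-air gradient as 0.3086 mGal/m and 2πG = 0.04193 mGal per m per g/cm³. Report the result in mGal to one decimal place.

Free-air correction = 0.3086 × 1445.7 = 446.14 mGal
Free-air anomaly = 980234.98 − 980509.19 + (446.14) = 171.93 mGal
Bouguer slab correction = 0.04193 × 2.80 × 1445.7 = 169.73 mGal
Simple Bouguer anomaly = 171.93 − (169.73) = 2.20 mGal

2.2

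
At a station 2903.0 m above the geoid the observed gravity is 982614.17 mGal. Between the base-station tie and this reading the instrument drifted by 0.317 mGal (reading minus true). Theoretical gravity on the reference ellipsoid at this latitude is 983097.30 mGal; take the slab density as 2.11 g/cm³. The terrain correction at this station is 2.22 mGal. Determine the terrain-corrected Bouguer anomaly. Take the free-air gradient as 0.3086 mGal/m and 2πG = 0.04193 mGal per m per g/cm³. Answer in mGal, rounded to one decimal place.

157.8

Drift-corrected reading = 982614.17 − (0.317) = 982613.853 mGal
Free-air correction = 0.3086 × 2903.0 = 895.87 mGal
Free-air anomaly = 982613.853 − 983097.30 + (895.87) = 412.423 mGal
Bouguer slab correction = 0.04193 × 2.11 × 2903.0 = 256.84 mGal
Simple Bouguer anomaly = 412.423 − (256.84) = 155.583 mGal
Complete Bouguer anomaly = 155.583 + 2.22 = 157.803 mGal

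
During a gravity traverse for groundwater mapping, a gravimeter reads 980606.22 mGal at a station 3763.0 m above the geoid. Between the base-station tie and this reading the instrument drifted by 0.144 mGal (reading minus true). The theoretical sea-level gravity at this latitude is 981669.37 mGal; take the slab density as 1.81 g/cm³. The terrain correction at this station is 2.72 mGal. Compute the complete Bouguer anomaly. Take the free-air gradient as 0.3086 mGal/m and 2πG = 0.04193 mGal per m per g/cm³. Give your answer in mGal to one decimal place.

Drift-corrected reading = 980606.22 − (0.144) = 980606.076 mGal
Free-air correction = 0.3086 × 3763.0 = 1161.26 mGal
Free-air anomaly = 980606.076 − 981669.37 + (1161.26) = 97.966 mGal
Bouguer slab correction = 0.04193 × 1.81 × 3763.0 = 285.59 mGal
Simple Bouguer anomaly = 97.966 − (285.59) = -187.624 mGal
Complete Bouguer anomaly = -187.624 + 2.72 = -184.904 mGal

-184.9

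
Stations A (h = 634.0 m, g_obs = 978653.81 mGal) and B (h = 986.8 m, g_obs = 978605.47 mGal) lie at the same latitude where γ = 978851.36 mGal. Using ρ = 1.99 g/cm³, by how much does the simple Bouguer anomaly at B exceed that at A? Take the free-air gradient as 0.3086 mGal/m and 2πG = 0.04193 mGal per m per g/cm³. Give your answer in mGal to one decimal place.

Δg_SB(A) = 978653.81 − 978851.36 + 0.3086×634.0 − 0.04193×1.99×634.0 = -54.80 mGal
Δg_SB(B) = 978605.47 − 978851.36 + 0.3086×986.8 − 0.04193×1.99×986.8 = -23.70 mGal
Difference = -23.70 − (-54.80) = 31.10 mGal

31.1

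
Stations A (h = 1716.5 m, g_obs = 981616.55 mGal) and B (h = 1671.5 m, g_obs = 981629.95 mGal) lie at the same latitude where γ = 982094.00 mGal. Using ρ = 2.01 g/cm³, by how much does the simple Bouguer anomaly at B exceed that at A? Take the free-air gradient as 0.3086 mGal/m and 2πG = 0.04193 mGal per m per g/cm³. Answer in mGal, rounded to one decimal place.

Δg_SB(A) = 981616.55 − 982094.00 + 0.3086×1716.5 − 0.04193×2.01×1716.5 = -92.40 mGal
Δg_SB(B) = 981629.95 − 982094.00 + 0.3086×1671.5 − 0.04193×2.01×1671.5 = -89.10 mGal
Difference = -89.10 − (-92.40) = 3.30 mGal

3.3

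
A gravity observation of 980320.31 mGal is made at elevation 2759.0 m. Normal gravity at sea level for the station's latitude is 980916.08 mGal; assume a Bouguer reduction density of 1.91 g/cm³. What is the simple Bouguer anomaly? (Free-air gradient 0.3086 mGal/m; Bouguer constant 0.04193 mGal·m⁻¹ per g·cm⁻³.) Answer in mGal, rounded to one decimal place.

34.7

Free-air correction = 0.3086 × 2759.0 = 851.43 mGal
Free-air anomaly = 980320.31 − 980916.08 + (851.43) = 255.66 mGal
Bouguer slab correction = 0.04193 × 1.91 × 2759.0 = 220.96 mGal
Simple Bouguer anomaly = 255.66 − (220.96) = 34.70 mGal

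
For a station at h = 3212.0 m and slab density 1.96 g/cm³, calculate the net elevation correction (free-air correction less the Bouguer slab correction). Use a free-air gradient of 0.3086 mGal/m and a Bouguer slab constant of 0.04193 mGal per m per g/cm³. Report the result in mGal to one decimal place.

Combined gradient = 0.3086 − 0.04193 × 1.96 = 0.2264172 mGal/m
Combined elevation correction = 0.2264172 × 3212.0 = 727.3 mGal

727.3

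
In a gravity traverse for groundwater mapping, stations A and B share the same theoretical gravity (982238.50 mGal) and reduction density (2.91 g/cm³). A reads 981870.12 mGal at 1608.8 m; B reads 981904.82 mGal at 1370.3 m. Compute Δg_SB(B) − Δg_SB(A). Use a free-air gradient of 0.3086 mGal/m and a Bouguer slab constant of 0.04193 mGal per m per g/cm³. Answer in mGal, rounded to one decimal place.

Δg_SB(A) = 981870.12 − 982238.50 + 0.3086×1608.8 − 0.04193×2.91×1608.8 = -68.20 mGal
Δg_SB(B) = 981904.82 − 982238.50 + 0.3086×1370.3 − 0.04193×2.91×1370.3 = -78.00 mGal
Difference = -78.00 − (-68.20) = -9.80 mGal

-9.8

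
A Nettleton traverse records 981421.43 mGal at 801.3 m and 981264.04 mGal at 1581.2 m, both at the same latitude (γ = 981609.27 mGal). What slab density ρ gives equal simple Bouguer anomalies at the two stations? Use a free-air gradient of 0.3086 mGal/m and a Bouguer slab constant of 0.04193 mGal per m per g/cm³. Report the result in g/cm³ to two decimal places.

Δg_obs = 981264.04 − 981421.43 = -157.39 mGal over Δh = 1581.2 − 801.3 = 779.9 m
Equal Bouguer anomalies ⇒ Δg_obs + (0.3086 − 0.04193ρ)·Δh = 0
0.3086 − 0.04193ρ = −Δg_obs/Δh = 0.20181
ρ = (0.3086 − 0.20181) / 0.04193 = 2.55 g/cm³

2.55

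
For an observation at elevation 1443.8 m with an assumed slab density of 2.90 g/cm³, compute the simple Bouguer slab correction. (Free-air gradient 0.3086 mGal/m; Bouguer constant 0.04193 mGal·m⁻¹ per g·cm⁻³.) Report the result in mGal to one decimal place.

Bouguer slab correction = 0.04193 × 2.90 × 1443.8 = 175.6 mGal

175.6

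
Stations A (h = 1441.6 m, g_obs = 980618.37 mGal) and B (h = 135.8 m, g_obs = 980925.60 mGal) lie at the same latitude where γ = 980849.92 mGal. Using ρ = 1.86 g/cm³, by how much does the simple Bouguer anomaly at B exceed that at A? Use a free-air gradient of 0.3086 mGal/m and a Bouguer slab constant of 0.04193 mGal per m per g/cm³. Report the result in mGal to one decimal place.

6.1

Δg_SB(A) = 980618.37 − 980849.92 + 0.3086×1441.6 − 0.04193×1.86×1441.6 = 100.90 mGal
Δg_SB(B) = 980925.60 − 980849.92 + 0.3086×135.8 − 0.04193×1.86×135.8 = 107.00 mGal
Difference = 107.00 − (100.90) = 6.10 mGal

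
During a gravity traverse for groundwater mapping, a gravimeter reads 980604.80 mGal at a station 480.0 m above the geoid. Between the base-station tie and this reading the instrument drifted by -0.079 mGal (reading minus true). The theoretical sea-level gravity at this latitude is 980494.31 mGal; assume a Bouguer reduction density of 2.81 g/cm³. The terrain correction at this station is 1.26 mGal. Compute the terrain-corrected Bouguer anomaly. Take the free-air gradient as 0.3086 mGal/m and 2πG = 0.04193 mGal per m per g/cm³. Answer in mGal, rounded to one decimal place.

203.4

Drift-corrected reading = 980604.80 − (-0.079) = 980604.879 mGal
Free-air correction = 0.3086 × 480.0 = 148.13 mGal
Free-air anomaly = 980604.879 − 980494.31 + (148.13) = 258.699 mGal
Bouguer slab correction = 0.04193 × 2.81 × 480.0 = 56.56 mGal
Simple Bouguer anomaly = 258.699 − (56.56) = 202.139 mGal
Complete Bouguer anomaly = 202.139 + 1.26 = 203.399 mGal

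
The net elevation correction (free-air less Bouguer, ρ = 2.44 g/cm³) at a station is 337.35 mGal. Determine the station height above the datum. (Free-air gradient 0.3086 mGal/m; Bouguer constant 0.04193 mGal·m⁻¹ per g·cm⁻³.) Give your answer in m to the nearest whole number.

Combined gradient = 0.3086 − 0.04193 × 2.44 = 0.2062908 mGal/m
h = 337.35 / 0.2062908 = 1635.31 m

1635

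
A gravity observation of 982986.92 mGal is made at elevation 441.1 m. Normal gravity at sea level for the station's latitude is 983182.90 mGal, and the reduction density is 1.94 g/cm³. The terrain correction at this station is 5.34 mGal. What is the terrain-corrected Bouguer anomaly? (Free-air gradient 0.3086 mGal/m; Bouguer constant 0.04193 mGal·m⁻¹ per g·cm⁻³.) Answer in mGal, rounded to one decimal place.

Free-air correction = 0.3086 × 441.1 = 136.12 mGal
Free-air anomaly = 982986.92 − 983182.90 + (136.12) = -59.86 mGal
Bouguer slab correction = 0.04193 × 1.94 × 441.1 = 35.88 mGal
Simple Bouguer anomaly = -59.86 − (35.88) = -95.74 mGal
Complete Bouguer anomaly = -95.74 + 5.34 = -90.40 mGal

-90.4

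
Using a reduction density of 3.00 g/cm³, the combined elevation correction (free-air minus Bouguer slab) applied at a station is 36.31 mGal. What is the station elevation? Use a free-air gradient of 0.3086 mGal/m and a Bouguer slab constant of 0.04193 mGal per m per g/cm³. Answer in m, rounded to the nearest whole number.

Combined gradient = 0.3086 − 0.04193 × 3.00 = 0.1828100 mGal/m
h = 36.31 / 0.1828100 = 198.62 m

199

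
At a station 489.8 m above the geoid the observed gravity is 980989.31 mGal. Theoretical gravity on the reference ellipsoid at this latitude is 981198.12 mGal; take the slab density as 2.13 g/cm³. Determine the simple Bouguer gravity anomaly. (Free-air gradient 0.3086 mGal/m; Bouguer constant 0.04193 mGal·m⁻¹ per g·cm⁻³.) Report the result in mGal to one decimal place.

-101.4

Free-air correction = 0.3086 × 489.8 = 151.15 mGal
Free-air anomaly = 980989.31 − 981198.12 + (151.15) = -57.66 mGal
Bouguer slab correction = 0.04193 × 2.13 × 489.8 = 43.74 mGal
Simple Bouguer anomaly = -57.66 − (43.74) = -101.40 mGal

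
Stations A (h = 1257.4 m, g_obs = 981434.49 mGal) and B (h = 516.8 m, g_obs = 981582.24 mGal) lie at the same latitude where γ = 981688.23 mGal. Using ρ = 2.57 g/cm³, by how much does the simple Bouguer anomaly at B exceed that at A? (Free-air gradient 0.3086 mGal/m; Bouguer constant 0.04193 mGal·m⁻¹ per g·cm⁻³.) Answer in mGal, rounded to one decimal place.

Δg_SB(A) = 981434.49 − 981688.23 + 0.3086×1257.4 − 0.04193×2.57×1257.4 = -1.20 mGal
Δg_SB(B) = 981582.24 − 981688.23 + 0.3086×516.8 − 0.04193×2.57×516.8 = -2.20 mGal
Difference = -2.20 − (-1.20) = -1.00 mGal

-1.0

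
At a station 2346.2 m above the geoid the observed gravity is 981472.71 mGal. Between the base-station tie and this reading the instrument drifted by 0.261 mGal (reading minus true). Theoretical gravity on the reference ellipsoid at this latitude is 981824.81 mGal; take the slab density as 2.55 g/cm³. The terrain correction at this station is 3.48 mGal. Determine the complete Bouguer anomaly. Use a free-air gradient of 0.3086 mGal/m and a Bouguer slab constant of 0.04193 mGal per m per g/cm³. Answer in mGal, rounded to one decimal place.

Drift-corrected reading = 981472.71 − (0.261) = 981472.449 mGal
Free-air correction = 0.3086 × 2346.2 = 724.04 mGal
Free-air anomaly = 981472.449 − 981824.81 + (724.04) = 371.679 mGal
Bouguer slab correction = 0.04193 × 2.55 × 2346.2 = 250.86 mGal
Simple Bouguer anomaly = 371.679 − (250.86) = 120.819 mGal
Complete Bouguer anomaly = 120.819 + 3.48 = 124.299 mGal

124.3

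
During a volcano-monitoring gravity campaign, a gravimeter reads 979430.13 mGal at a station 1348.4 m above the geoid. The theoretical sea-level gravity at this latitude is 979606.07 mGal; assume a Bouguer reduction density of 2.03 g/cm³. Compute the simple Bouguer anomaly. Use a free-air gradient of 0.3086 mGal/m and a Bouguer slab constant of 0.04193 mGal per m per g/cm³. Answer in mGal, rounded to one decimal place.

Free-air correction = 0.3086 × 1348.4 = 416.12 mGal
Free-air anomaly = 979430.13 − 979606.07 + (416.12) = 240.18 mGal
Bouguer slab correction = 0.04193 × 2.03 × 1348.4 = 114.77 mGal
Simple Bouguer anomaly = 240.18 − (114.77) = 125.41 mGal

125.4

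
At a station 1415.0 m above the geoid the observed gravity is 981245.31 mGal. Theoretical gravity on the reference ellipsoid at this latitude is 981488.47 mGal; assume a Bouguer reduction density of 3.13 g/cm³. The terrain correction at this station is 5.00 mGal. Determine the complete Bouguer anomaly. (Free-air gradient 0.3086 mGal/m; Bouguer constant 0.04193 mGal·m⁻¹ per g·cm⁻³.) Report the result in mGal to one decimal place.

12.8

Free-air correction = 0.3086 × 1415.0 = 436.67 mGal
Free-air anomaly = 981245.31 − 981488.47 + (436.67) = 193.51 mGal
Bouguer slab correction = 0.04193 × 3.13 × 1415.0 = 185.71 mGal
Simple Bouguer anomaly = 193.51 − (185.71) = 7.80 mGal
Complete Bouguer anomaly = 7.80 + 5.00 = 12.80 mGal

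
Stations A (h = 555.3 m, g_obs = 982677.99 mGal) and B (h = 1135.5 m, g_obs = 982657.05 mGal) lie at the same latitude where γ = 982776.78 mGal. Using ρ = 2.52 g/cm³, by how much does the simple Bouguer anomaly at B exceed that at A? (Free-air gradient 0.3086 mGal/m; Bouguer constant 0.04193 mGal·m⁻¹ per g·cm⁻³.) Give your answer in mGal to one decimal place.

Δg_SB(A) = 982677.99 − 982776.78 + 0.3086×555.3 − 0.04193×2.52×555.3 = 13.90 mGal
Δg_SB(B) = 982657.05 − 982776.78 + 0.3086×1135.5 − 0.04193×2.52×1135.5 = 110.70 mGal
Difference = 110.70 − (13.90) = 96.80 mGal

96.8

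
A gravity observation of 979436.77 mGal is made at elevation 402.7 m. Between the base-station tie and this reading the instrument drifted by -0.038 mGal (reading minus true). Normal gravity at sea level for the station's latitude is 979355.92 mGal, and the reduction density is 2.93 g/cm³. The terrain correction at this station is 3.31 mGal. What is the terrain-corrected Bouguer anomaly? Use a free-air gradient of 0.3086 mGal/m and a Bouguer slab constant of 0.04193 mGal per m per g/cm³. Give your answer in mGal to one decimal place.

Drift-corrected reading = 979436.77 − (-0.038) = 979436.808 mGal
Free-air correction = 0.3086 × 402.7 = 124.27 mGal
Free-air anomaly = 979436.808 − 979355.92 + (124.27) = 205.158 mGal
Bouguer slab correction = 0.04193 × 2.93 × 402.7 = 49.47 mGal
Simple Bouguer anomaly = 205.158 − (49.47) = 155.688 mGal
Complete Bouguer anomaly = 155.688 + 3.31 = 158.998 mGal

159.0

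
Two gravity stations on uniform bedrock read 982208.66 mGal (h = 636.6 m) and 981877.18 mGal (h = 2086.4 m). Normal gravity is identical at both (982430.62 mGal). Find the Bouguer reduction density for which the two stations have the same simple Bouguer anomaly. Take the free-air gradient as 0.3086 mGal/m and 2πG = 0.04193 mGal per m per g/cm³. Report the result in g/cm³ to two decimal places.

1.91

Δg_obs = 981877.18 − 982208.66 = -331.48 mGal over Δh = 2086.4 − 636.6 = 1449.8 m
Equal Bouguer anomalies ⇒ Δg_obs + (0.3086 − 0.04193ρ)·Δh = 0
0.3086 − 0.04193ρ = −Δg_obs/Δh = 0.22864
ρ = (0.3086 − 0.22864) / 0.04193 = 1.91 g/cm³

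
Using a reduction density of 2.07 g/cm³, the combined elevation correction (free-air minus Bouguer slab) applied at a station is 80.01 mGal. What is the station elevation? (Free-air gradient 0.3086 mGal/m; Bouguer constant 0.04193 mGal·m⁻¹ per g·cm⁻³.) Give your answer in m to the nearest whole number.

Combined gradient = 0.3086 − 0.04193 × 2.07 = 0.2218049 mGal/m
h = 80.01 / 0.2218049 = 360.72 m

361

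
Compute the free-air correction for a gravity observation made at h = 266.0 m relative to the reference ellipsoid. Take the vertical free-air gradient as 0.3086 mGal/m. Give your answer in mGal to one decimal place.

82.1

Free-air correction = 0.3086 × 266.0 = 82.1 mGal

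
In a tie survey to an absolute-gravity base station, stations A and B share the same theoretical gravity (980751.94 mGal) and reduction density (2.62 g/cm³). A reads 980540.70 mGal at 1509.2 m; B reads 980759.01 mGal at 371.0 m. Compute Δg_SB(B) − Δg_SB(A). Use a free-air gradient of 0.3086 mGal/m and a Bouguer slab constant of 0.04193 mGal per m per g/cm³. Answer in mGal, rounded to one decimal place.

-7.9

Δg_SB(A) = 980540.70 − 980751.94 + 0.3086×1509.2 − 0.04193×2.62×1509.2 = 88.70 mGal
Δg_SB(B) = 980759.01 − 980751.94 + 0.3086×371.0 − 0.04193×2.62×371.0 = 80.80 mGal
Difference = 80.80 − (88.70) = -7.90 mGal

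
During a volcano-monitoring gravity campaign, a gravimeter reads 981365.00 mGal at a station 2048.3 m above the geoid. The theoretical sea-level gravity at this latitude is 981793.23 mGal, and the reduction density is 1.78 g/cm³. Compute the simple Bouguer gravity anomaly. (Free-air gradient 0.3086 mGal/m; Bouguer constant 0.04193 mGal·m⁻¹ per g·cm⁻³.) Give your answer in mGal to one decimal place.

51.0

Free-air correction = 0.3086 × 2048.3 = 632.11 mGal
Free-air anomaly = 981365.00 − 981793.23 + (632.11) = 203.88 mGal
Bouguer slab correction = 0.04193 × 1.78 × 2048.3 = 152.88 mGal
Simple Bouguer anomaly = 203.88 − (152.88) = 51.00 mGal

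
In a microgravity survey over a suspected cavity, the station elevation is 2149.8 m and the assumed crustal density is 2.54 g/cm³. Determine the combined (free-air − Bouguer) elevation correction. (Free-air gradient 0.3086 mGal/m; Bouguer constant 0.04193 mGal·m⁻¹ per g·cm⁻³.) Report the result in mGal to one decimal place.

Combined gradient = 0.3086 − 0.04193 × 2.54 = 0.2020978 mGal/m
Combined elevation correction = 0.2020978 × 2149.8 = 434.5 mGal

434.5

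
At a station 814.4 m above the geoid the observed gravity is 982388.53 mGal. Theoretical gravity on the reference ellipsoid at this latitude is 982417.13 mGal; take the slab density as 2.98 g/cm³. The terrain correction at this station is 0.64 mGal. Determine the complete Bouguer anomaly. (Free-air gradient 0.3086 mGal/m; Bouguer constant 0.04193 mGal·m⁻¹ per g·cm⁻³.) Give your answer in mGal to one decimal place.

121.6

Free-air correction = 0.3086 × 814.4 = 251.32 mGal
Free-air anomaly = 982388.53 − 982417.13 + (251.32) = 222.72 mGal
Bouguer slab correction = 0.04193 × 2.98 × 814.4 = 101.76 mGal
Simple Bouguer anomaly = 222.72 − (101.76) = 120.96 mGal
Complete Bouguer anomaly = 120.96 + 0.64 = 121.60 mGal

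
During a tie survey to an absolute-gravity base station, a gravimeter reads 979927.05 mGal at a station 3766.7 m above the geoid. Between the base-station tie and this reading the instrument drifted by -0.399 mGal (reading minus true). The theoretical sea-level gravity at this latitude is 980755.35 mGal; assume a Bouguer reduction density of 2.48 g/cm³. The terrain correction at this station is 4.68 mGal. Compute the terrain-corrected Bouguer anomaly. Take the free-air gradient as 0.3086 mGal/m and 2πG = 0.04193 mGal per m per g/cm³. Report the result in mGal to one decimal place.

-52.5

Drift-corrected reading = 979927.05 − (-0.399) = 979927.449 mGal
Free-air correction = 0.3086 × 3766.7 = 1162.40 mGal
Free-air anomaly = 979927.449 − 980755.35 + (1162.40) = 334.499 mGal
Bouguer slab correction = 0.04193 × 2.48 × 3766.7 = 391.69 mGal
Simple Bouguer anomaly = 334.499 − (391.69) = -57.191 mGal
Complete Bouguer anomaly = -57.191 + 4.68 = -52.511 mGal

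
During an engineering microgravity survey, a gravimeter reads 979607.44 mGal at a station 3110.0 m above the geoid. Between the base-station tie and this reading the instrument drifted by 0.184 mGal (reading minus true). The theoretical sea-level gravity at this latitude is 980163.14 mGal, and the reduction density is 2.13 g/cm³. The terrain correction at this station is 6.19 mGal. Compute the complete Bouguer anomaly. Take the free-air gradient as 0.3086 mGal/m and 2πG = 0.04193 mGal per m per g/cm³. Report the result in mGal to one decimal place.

Drift-corrected reading = 979607.44 − (0.184) = 979607.256 mGal
Free-air correction = 0.3086 × 3110.0 = 959.75 mGal
Free-air anomaly = 979607.256 − 980163.14 + (959.75) = 403.866 mGal
Bouguer slab correction = 0.04193 × 2.13 × 3110.0 = 277.76 mGal
Simple Bouguer anomaly = 403.866 − (277.76) = 126.106 mGal
Complete Bouguer anomaly = 126.106 + 6.19 = 132.296 mGal

132.3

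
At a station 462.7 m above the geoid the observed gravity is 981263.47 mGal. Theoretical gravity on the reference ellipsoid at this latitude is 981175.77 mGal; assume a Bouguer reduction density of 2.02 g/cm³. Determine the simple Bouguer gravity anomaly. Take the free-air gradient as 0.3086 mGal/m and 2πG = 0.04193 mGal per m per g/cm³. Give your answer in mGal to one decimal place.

Free-air correction = 0.3086 × 462.7 = 142.79 mGal
Free-air anomaly = 981263.47 − 981175.77 + (142.79) = 230.49 mGal
Bouguer slab correction = 0.04193 × 2.02 × 462.7 = 39.19 mGal
Simple Bouguer anomaly = 230.49 − (39.19) = 191.30 mGal

191.3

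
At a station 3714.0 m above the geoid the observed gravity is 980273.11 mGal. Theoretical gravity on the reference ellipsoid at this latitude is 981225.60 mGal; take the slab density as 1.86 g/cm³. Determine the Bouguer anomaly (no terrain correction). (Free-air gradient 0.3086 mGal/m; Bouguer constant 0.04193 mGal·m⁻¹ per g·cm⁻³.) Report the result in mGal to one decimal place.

Free-air correction = 0.3086 × 3714.0 = 1146.14 mGal
Free-air anomaly = 980273.11 − 981225.60 + (1146.14) = 193.65 mGal
Bouguer slab correction = 0.04193 × 1.86 × 3714.0 = 289.65 mGal
Simple Bouguer anomaly = 193.65 − (289.65) = -96.00 mGal

-96.0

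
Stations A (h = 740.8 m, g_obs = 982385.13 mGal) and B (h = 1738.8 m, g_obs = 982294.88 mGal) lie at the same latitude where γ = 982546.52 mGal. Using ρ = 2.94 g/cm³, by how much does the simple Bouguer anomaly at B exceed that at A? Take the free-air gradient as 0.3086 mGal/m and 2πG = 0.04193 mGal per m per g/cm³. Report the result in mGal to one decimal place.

Δg_SB(A) = 982385.13 − 982546.52 + 0.3086×740.8 − 0.04193×2.94×740.8 = -24.10 mGal
Δg_SB(B) = 982294.88 − 982546.52 + 0.3086×1738.8 − 0.04193×2.94×1738.8 = 70.60 mGal
Difference = 70.60 − (-24.10) = 94.70 mGal

94.7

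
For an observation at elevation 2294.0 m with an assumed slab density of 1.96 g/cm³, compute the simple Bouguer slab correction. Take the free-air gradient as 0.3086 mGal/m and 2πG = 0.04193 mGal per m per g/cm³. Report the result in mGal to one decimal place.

188.5

Bouguer slab correction = 0.04193 × 1.96 × 2294.0 = 188.5 mGal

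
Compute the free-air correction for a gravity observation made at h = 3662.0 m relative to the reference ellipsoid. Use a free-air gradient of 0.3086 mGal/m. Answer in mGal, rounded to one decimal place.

Free-air correction = 0.3086 × 3662.0 = 1130.1 mGal

1130.1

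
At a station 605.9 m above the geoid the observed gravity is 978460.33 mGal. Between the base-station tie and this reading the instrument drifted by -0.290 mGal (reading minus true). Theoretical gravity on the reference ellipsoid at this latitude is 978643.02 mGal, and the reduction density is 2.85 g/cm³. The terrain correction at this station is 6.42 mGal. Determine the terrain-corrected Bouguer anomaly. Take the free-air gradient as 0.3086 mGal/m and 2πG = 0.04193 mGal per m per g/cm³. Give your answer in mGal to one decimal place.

-61.4

Drift-corrected reading = 978460.33 − (-0.290) = 978460.620 mGal
Free-air correction = 0.3086 × 605.9 = 186.98 mGal
Free-air anomaly = 978460.620 − 978643.02 + (186.98) = 4.580 mGal
Bouguer slab correction = 0.04193 × 2.85 × 605.9 = 72.41 mGal
Simple Bouguer anomaly = 4.580 − (72.41) = -67.830 mGal
Complete Bouguer anomaly = -67.830 + 6.42 = -61.410 mGal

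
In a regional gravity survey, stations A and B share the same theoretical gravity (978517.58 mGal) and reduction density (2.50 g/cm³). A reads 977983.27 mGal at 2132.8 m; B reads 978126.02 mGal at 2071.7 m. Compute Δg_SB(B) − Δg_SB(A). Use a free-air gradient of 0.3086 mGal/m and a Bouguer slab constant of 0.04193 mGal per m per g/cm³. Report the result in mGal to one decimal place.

Δg_SB(A) = 977983.27 − 978517.58 + 0.3086×2132.8 − 0.04193×2.50×2132.8 = -99.70 mGal
Δg_SB(B) = 978126.02 − 978517.58 + 0.3086×2071.7 − 0.04193×2.50×2071.7 = 30.60 mGal
Difference = 30.60 − (-99.70) = 130.30 mGal

130.3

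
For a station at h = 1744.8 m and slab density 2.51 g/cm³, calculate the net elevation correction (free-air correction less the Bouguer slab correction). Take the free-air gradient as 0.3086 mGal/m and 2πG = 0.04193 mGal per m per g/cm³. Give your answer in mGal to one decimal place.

Combined gradient = 0.3086 − 0.04193 × 2.51 = 0.2033557 mGal/m
Combined elevation correction = 0.2033557 × 1744.8 = 354.8 mGal

354.8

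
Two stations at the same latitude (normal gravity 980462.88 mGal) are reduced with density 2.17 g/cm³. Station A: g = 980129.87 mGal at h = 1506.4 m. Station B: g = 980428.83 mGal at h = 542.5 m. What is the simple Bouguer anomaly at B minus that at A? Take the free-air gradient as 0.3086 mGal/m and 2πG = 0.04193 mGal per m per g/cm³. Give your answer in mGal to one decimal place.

Δg_SB(A) = 980129.87 − 980462.88 + 0.3086×1506.4 − 0.04193×2.17×1506.4 = -5.20 mGal
Δg_SB(B) = 980428.83 − 980462.88 + 0.3086×542.5 − 0.04193×2.17×542.5 = 84.00 mGal
Difference = 84.00 − (-5.20) = 89.20 mGal

89.2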